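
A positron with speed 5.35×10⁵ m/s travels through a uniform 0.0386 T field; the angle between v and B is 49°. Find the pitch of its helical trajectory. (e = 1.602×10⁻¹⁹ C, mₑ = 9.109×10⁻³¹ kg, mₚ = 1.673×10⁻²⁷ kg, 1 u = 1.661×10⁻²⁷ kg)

v∥ = v cosθ = 5.35×10⁵·cos49° ≈ 3.510×10⁵ m/s.
T = 2πm/(|q|B) = 2π(9.109×10⁻³¹)/((1.602×10⁻¹⁹)(0.0386)) ≈ 9.256×10⁻¹⁰ s.
pitch = v∥ T = (3.510×10⁵)(9.256×10⁻¹⁰) ≈ 3.25×10⁻⁴ m.

p ≈ 3.25×10⁻⁴ m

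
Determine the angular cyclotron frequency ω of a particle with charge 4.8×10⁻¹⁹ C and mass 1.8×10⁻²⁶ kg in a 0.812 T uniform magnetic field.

ω = |q|B/m.
ω = (4.8×10⁻¹⁹)(0.812)/1.8×10⁻²⁶ ≈ 2.17×10⁷ rad/s.

ω ≈ 2.17×10⁷ rad/s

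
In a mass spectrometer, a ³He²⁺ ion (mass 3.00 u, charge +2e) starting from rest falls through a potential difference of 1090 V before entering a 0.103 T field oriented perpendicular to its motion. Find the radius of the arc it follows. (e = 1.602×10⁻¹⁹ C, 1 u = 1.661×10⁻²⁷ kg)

r ≈ 0.0565 m

Acceleration: |q|V = ½mv² ⇒ v = √(2|q|V/m) = √(2·3.204×10⁻¹⁹·1090/4.983×10⁻²⁷) ≈ 3.744×10⁵ m/s.
In the field: r = mv/(|q|B) = (4.983×10⁻²⁷)(3.744×10⁵)/((3.204×10⁻¹⁹)(0.103)) ≈ 0.0565 m.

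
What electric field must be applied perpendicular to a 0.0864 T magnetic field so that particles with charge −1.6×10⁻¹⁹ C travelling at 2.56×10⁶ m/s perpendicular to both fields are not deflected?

For straight-line motion qE = qvB, so E = vB.
E = 2.56×10⁶ × 0.0864 = 2.21×10⁵ V/m.

E = 2.21×10⁵ V/m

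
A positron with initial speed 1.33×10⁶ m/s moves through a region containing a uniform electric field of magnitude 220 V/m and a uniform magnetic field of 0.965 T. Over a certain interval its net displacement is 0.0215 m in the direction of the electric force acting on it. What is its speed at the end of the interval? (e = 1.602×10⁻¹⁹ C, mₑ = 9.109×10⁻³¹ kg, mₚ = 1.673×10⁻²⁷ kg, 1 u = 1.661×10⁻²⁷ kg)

v_f ≈ 1.85×10⁶ m/s

B does no work; ΔKE = |q|E d.
½mv_f² = ½mv₀² + |q|Ed = ½(9.109×10⁻³¹)(1.33×10⁶)² + (1.602×10⁻¹⁹)(220)(0.0215) ≈ 8.056×10⁻¹⁹ J + 7.577×10⁻¹⁹ J ≈ 1.563×10⁻¹⁸ J.
v_f = √(2·1.563×10⁻¹⁸/9.109×10⁻³¹) ≈ 1.85×10⁶ m/s.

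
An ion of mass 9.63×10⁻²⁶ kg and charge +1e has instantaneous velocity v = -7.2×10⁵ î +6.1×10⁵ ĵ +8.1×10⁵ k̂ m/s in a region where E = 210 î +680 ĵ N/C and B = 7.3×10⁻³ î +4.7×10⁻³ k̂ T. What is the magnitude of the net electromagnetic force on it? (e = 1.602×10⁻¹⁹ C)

v×B = (2870, 9300, -4450) N/C.
E + v×B = (3080, 9980, -4450) N/C.
F = q(E + v×B) = (1.602×10⁻¹⁹ C)·(3080, 9980, -4450) = (4.93×10⁻¹⁶, 1.60×10⁻¹⁵, -7.13×10⁻¹⁶) N.
|F| = 1.82×10⁻¹⁵ N.

|F| ≈ 1.82×10⁻¹⁵ N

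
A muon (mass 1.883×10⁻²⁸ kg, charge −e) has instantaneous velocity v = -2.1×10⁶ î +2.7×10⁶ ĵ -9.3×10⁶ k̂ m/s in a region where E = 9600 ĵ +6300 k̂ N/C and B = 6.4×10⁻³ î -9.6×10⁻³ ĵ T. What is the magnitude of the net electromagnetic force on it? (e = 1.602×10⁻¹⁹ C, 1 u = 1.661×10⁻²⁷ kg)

|F| ≈ 1.65×10⁻¹⁴ N

v×B = (-8.93×10⁴, -5.95×10⁴, 2880) N/C.
E + v×B = (-8.93×10⁴, -4.99×10⁴, 9180) N/C.
F = q(E + v×B) = (−1.602×10⁻¹⁹ C)·(-8.93×10⁴, -4.99×10⁴, 9180) = (1.43×10⁻¹⁴, 8.00×10⁻¹⁵, -1.47×10⁻¹⁵) N.
|F| = 1.65×10⁻¹⁴ N.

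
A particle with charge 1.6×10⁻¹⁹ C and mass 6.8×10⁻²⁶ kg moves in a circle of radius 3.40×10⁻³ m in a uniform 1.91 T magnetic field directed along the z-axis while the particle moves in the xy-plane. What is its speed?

v ≈ 1.53×10⁴ m/s

From |q|vB = mv²/r, v = |q|Br/m.
v = (1.6×10⁻¹⁹)(1.91)(3.40×10⁻³)/6.8×10⁻²⁶ ≈ 1.53×10⁴ m/s.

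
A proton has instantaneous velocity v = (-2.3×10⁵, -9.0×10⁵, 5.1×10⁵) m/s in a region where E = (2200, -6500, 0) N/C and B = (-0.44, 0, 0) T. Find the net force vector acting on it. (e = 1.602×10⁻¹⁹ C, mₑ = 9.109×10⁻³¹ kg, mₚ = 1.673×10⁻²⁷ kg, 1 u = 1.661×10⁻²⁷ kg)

v×B = (0, -2.24×10⁵, -3.96×10⁵) N/C.
E + v×B = (2200, -2.31×10⁵, -3.96×10⁵) N/C.
F = q(E + v×B) = (1.602×10⁻¹⁹ C)·(2200, -2.31×10⁵, -3.96×10⁵) = (3.52×10⁻¹⁶, -3.70×10⁻¹⁴, -6.34×10⁻¹⁴) N.

F ≈ (3.52×10⁻¹⁶, -3.70×10⁻¹⁴, -6.34×10⁻¹⁴) N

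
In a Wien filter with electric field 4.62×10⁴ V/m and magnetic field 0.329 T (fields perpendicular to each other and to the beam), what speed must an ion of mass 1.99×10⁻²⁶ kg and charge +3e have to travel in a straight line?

Zero net Lorentz force requires |qE| = |q v×B|, i.e. E = vB.
v = E/B = 4.62×10⁴/0.329 = 1.40×10⁵ m/s.

v = 1.40×10⁵ m/s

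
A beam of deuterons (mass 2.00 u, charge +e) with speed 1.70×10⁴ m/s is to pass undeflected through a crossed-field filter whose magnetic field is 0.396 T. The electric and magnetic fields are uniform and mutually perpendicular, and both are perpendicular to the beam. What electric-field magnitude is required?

For straight-line motion qE = qvB, so E = vB.
E = 1.70×10⁴ × 0.396 = 6730 V/m.

E = 6730 V/m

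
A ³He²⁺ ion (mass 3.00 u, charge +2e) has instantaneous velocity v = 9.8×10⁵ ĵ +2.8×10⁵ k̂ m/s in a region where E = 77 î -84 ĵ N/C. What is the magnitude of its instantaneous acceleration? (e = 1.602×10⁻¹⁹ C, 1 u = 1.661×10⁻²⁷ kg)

Only an electric field acts, so F = qE = (3.204×10⁻¹⁹ C)·(77.0, -84.0, 0) = (2.47×10⁻¹⁷, -2.69×10⁻¹⁷, 0) N.
|a| = |F|/m = 3.651×10⁻¹⁷/4.983×10⁻²⁷ ≈ 7.33×10⁹ m/s².

|a| ≈ 7.33×10⁹ m/s²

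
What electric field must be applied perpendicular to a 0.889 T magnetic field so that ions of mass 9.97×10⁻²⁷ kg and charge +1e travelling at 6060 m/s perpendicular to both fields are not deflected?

For straight-line motion qE = qvB, so E = vB.
E = 6060 × 0.889 = 5390 V/m.

E = 5390 V/m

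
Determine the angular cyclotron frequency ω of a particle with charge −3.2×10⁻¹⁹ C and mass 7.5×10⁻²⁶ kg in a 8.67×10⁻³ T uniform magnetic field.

ω ≈ 3.70×10⁴ rad/s

ω = |q|B/m.
ω = (3.2×10⁻¹⁹)(8.67×10⁻³)/7.5×10⁻²⁶ ≈ 3.70×10⁴ rad/s.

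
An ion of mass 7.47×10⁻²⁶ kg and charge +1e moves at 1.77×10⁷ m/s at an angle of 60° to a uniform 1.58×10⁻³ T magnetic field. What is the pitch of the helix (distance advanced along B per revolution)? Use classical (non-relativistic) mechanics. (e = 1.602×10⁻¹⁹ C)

v∥ = v cosθ = 1.77×10⁷·cos60° ≈ 8.850×10⁶ m/s.
T = 2πm/(|q|B) = 2π(7.47×10⁻²⁶)/((1.602×10⁻¹⁹)(1.58×10⁻³)) ≈ 1.854×10⁻³ s.
pitch = v∥ T = (8.850×10⁶)(1.854×10⁻³) ≈ 1.64×10⁴ m.

p ≈ 1.64×10⁴ m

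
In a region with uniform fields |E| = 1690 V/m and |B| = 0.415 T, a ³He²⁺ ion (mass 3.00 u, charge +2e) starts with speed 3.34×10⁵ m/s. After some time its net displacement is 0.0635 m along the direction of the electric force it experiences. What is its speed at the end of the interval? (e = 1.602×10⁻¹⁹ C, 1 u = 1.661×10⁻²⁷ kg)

B does no work; ΔKE = |q|E d.
½mv_f² = ½mv₀² + |q|Ed = ½(4.983×10⁻²⁷)(3.34×10⁵)² + (3.204×10⁻¹⁹)(1690)(0.0635) ≈ 2.779×10⁻¹⁶ J + 3.438×10⁻¹⁷ J ≈ 3.123×10⁻¹⁶ J.
v_f = √(2·3.123×10⁻¹⁶/4.983×10⁻²⁷) ≈ 3.54×10⁵ m/s.

v_f ≈ 3.54×10⁵ m/s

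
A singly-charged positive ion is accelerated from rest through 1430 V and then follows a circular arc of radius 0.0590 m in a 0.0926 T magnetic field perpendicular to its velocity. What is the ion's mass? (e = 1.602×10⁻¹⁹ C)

Combine |q|V = ½mv² and r = mv/(|q|B): eliminate v to get m = qB²r²/(2V).
m = (1.602×10⁻¹⁹)(0.0926)²(0.0590)²/(2·1430) ≈ 1.67×10⁻²⁷ kg.

m ≈ 1.67×10⁻²⁷ kg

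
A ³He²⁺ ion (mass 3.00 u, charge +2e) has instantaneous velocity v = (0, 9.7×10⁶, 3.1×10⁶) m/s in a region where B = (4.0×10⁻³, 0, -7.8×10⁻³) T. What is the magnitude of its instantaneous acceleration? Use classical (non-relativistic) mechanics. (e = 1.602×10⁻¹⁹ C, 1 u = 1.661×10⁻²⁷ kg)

v×B = (-7.57×10⁴, 1.24×10⁴, -3.88×10⁴) N/C.
F = q v×B = (3.204×10⁻¹⁹ C)·(-7.57×10⁴, 1.24×10⁴, -3.88×10⁴) = (-2.42×10⁻¹⁴, 3.97×10⁻¹⁵, -1.24×10⁻¹⁴) N.
|a| = |F|/m = 2.753×10⁻¹⁴/4.983×10⁻²⁷ ≈ 5.53×10¹² m/s².

|a| ≈ 5.53×10¹² m/s²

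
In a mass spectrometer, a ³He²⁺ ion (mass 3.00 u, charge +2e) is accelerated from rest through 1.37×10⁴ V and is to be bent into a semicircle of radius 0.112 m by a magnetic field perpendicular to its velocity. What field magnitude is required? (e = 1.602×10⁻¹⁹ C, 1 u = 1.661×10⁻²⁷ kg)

B ≈ 0.184 T

v = √(2|q|V/m) = √(2·3.204×10⁻¹⁹·1.37×10⁴/4.983×10⁻²⁷) ≈ 1.327×10⁶ m/s.
B = mv/(|q|r) = (4.983×10⁻²⁷)(1.327×10⁶)/((3.204×10⁻¹⁹)(0.112)) ≈ 0.184 T.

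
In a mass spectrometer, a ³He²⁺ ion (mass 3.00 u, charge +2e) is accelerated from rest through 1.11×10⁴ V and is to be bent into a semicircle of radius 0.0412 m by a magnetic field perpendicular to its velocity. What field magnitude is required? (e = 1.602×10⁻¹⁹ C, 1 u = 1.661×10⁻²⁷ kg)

v = √(2|q|V/m) = √(2·3.204×10⁻¹⁹·1.11×10⁴/4.983×10⁻²⁷) ≈ 1.195×10⁶ m/s.
B = mv/(|q|r) = (4.983×10⁻²⁷)(1.195×10⁶)/((3.204×10⁻¹⁹)(0.0412)) ≈ 0.451 T.

B ≈ 0.451 T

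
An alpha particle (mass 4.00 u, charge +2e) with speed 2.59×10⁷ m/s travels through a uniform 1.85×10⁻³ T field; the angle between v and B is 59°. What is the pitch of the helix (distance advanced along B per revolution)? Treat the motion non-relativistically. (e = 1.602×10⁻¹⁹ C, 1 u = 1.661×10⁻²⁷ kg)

v∥ = v cosθ = 2.59×10⁷·cos59° ≈ 1.334×10⁷ m/s.
T = 2πm/(|q|B) = 2π(6.644×10⁻²⁷)/((3.204×10⁻¹⁹)(1.85×10⁻³)) ≈ 7.043×10⁻⁵ s.
pitch = v∥ T = (1.334×10⁷)(7.043×10⁻⁵) ≈ 939 m.

p ≈ 939 m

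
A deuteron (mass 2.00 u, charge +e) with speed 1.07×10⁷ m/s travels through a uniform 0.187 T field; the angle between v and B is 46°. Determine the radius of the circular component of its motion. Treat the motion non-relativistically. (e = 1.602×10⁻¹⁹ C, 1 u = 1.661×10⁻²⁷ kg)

r ≈ 0.854 m

v⊥ = v sinθ = 1.07×10⁷·sin46° ≈ 7.697×10⁶ m/s.
r = m v⊥/(|q|B) = (3.322×10⁻²⁷)(7.697×10⁶)/((1.602×10⁻¹⁹)(0.187)) ≈ 0.854 m.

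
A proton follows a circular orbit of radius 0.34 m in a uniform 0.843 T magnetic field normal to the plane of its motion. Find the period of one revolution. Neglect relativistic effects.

T ≈ 7.78×10⁻⁸ s

The cyclotron period depends only on m, q, B: T = 2πm/(|q|B).
T = 2π(1.673×10⁻²⁷)/((1.602×10⁻¹⁹)(0.843)) ≈ 7.78×10⁻⁸ s.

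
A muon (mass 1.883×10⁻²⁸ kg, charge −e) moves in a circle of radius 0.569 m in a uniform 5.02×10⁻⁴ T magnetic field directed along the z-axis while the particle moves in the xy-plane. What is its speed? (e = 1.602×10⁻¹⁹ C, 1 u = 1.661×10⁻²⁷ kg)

From |q|vB = mv²/r, v = |q|Br/m.
v = (1.602×10⁻¹⁹)(5.02×10⁻⁴)(0.569)/1.883×10⁻²⁸ ≈ 2.43×10⁵ m/s.

v ≈ 2.43×10⁵ m/s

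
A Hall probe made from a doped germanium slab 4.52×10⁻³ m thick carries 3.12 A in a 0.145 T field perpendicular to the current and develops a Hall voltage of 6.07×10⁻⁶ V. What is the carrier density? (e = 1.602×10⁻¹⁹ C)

From V_H = IB/(n e t), n = IB/(V_H e t).
n = (3.12)(0.145)/((6.07×10⁻⁶)(1.602×10⁻¹⁹)(4.52×10⁻³)) ≈ 1.03×10²⁶ m⁻³.

n ≈ 1.03×10²⁶ m⁻³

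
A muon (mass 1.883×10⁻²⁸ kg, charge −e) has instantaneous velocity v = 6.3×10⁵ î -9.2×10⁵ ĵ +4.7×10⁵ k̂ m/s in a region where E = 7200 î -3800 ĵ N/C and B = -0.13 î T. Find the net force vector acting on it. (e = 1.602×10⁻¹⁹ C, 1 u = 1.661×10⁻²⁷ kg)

F ≈ (-1.15×10⁻¹⁵, 1.04×10⁻¹⁴, 1.92×10⁻¹⁴) N

v×B = (0, -6.11×10⁴, -1.20×10⁵) N/C.
E + v×B = (7200, -6.49×10⁴, -1.20×10⁵) N/C.
F = q(E + v×B) = (−1.602×10⁻¹⁹ C)·(7200, -6.49×10⁴, -1.20×10⁵) = (-1.15×10⁻¹⁵, 1.04×10⁻¹⁴, 1.92×10⁻¹⁴) N.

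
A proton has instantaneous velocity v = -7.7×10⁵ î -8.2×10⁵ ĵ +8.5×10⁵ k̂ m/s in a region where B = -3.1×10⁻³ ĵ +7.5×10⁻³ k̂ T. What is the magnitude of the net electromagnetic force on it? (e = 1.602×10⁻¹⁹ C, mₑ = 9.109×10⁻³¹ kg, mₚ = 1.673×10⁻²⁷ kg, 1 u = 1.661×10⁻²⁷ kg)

|F| ≈ 1.15×10⁻¹⁵ N

v×B = (-3520, 5780, 2390) N/C.
F = q v×B = (1.602×10⁻¹⁹ C)·(-3520, 5780, 2390) = (-5.63×10⁻¹⁶, 9.25×10⁻¹⁶, 3.82×10⁻¹⁶) N.
|F| = 1.15×10⁻¹⁵ N.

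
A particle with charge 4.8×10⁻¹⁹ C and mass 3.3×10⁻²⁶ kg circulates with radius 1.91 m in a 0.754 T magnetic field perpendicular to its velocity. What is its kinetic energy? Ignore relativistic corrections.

KE ≈ 7.24×10⁻¹² J

v = |q|Br/m, then KE = ½mv² = (qBr)²/(2m).
v = (4.8×10⁻¹⁹)(0.754)(1.91)/3.3×10⁻²⁶ ≈ 2.095×10⁷ m/s.
KE = ½(3.3×10⁻²⁶)(2.095×10⁷)² ≈ 7.24×10⁻¹² J.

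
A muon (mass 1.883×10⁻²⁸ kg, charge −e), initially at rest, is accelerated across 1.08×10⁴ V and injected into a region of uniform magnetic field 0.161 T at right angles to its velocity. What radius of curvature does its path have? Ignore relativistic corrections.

r ≈ 0.0313 m

Acceleration: |q|V = ½mv² ⇒ v = √(2|q|V/m) = √(2·1.602×10⁻¹⁹·1.08×10⁴/1.883×10⁻²⁸) ≈ 4.287×10⁶ m/s.
In the field: r = mv/(|q|B) = (1.883×10⁻²⁸)(4.287×10⁶)/((1.602×10⁻¹⁹)(0.161)) ≈ 0.0313 m.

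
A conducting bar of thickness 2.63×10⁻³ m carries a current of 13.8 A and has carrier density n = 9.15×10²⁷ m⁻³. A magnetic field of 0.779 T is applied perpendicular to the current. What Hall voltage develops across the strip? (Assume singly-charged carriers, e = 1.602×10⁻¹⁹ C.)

V_H ≈ 2.79×10⁻⁶ V

V_H = IB/(n e t).
V_H = (13.8)(0.779)/((9.15×10²⁷)(1.602×10⁻¹⁹)(2.63×10⁻³)) ≈ 2.79×10⁻⁶ V.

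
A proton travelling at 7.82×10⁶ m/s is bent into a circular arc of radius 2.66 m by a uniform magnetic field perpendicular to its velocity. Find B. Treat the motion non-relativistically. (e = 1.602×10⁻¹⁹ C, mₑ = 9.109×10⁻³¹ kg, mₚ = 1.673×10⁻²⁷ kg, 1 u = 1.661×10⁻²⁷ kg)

B ≈ 0.0307 T

From |q|vB = mv²/r, B = mv/(|q|r).
B = (1.673×10⁻²⁷)(7.82×10⁶)/((1.602×10⁻¹⁹)(2.66)) ≈ 0.0307 T.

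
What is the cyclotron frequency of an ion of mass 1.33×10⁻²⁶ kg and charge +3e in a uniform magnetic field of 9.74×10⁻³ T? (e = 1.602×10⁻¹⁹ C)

f ≈ 5.60×10⁴ Hz

f = |q|B/(2πm).
f = (4.806×10⁻¹⁹)(9.74×10⁻³)/(2π·1.33×10⁻²⁶) ≈ 5.60×10⁴ Hz.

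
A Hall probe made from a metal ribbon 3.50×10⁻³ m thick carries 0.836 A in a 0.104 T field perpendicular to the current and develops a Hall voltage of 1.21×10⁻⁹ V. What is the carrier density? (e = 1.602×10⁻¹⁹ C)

From V_H = IB/(n e t), n = IB/(V_H e t).
n = (0.836)(0.104)/((1.21×10⁻⁹)(1.602×10⁻¹⁹)(3.50×10⁻³)) ≈ 1.28×10²⁹ m⁻³.

n ≈ 1.28×10²⁹ m⁻³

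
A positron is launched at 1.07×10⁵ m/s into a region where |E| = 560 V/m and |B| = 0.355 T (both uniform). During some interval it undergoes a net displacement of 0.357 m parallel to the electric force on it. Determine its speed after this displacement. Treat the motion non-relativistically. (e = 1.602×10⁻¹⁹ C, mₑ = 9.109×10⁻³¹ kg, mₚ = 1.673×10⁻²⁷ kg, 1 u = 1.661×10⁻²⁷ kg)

B does no work; ΔKE = |q|E d.
½mv_f² = ½mv₀² + |q|Ed = ½(9.109×10⁻³¹)(1.07×10⁵)² + (1.602×10⁻¹⁹)(560)(0.357) ≈ 5.214×10⁻²¹ J + 3.203×10⁻¹⁷ J ≈ 3.203×10⁻¹⁷ J.
v_f = √(2·3.203×10⁻¹⁷/9.109×10⁻³¹) ≈ 8.39×10⁶ m/s.

v_f ≈ 8.39×10⁶ m/s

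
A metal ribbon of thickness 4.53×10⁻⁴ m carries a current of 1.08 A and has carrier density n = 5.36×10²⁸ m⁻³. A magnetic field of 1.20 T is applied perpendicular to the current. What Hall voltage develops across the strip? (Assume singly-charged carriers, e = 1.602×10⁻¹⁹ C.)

V_H ≈ 3.33×10⁻⁷ V

V_H = IB/(n e t).
V_H = (1.08)(1.20)/((5.36×10²⁸)(1.602×10⁻¹⁹)(4.53×10⁻⁴)) ≈ 3.33×10⁻⁷ V.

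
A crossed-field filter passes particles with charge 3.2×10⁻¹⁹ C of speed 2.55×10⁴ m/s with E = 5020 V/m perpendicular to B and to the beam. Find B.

B = 0.197 T

Balance of forces in the selector: qE = qvB ⇒ B = E/v.
B = 5020/2.55×10⁴ = 0.197 T.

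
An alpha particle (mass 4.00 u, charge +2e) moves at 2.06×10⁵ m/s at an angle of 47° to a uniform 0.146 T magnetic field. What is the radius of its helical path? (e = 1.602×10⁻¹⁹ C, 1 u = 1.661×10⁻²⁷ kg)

r ≈ 0.0214 m

v⊥ = v sinθ = 2.06×10⁵·sin47° ≈ 1.507×10⁵ m/s.
r = m v⊥/(|q|B) = (6.644×10⁻²⁷)(1.507×10⁵)/((3.204×10⁻¹⁹)(0.146)) ≈ 0.0214 m.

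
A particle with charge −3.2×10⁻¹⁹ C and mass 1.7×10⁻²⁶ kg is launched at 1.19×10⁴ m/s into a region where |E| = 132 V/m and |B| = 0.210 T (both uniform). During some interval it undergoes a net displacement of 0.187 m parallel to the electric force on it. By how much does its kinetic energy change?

ΔKE ≈ 7.90×10⁻¹⁸ J

The magnetic force is always ⟂ v and does no work; only the electric force changes KE.
ΔKE = F_E · d = |q|E d = (3.2×10⁻¹⁹)(132)(0.187) ≈ 7.90×10⁻¹⁸ J.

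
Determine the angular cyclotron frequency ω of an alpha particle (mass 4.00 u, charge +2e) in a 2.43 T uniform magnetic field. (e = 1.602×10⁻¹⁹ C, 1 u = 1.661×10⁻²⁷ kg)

ω = |q|B/m.
ω = (3.204×10⁻¹⁹)(2.43)/6.644×10⁻²⁷ ≈ 1.17×10⁸ rad/s.

ω ≈ 1.17×10⁸ rad/s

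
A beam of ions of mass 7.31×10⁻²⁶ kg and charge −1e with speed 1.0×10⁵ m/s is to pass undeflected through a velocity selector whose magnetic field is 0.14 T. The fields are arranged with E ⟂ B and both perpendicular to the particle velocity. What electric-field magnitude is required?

E = 1.4×10⁴ V/m

For straight-line motion qE = qvB, so E = vB.
E = 1.0×10⁵ × 0.14 = 1.4×10⁴ V/m.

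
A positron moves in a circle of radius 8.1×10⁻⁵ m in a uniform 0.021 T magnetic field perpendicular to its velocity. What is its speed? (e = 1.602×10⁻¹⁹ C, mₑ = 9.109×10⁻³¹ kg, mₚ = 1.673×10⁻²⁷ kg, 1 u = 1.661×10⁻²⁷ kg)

v ≈ 3.0×10⁵ m/s

From |q|vB = mv²/r, v = |q|Br/m.
v = (1.602×10⁻¹⁹)(0.021)(8.1×10⁻⁵)/9.109×10⁻³¹ ≈ 3.0×10⁵ m/s.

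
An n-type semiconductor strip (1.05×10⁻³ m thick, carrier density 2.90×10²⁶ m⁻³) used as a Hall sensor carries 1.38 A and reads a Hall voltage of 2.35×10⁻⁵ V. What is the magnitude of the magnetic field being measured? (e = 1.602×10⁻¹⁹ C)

B ≈ 0.831 T

From V_H = IB/(n e t), B = V_H n e t / I.
B = (2.35×10⁻⁵)(2.90×10²⁶)(1.602×10⁻¹⁹)(1.05×10⁻³)/1.38 ≈ 0.831 T.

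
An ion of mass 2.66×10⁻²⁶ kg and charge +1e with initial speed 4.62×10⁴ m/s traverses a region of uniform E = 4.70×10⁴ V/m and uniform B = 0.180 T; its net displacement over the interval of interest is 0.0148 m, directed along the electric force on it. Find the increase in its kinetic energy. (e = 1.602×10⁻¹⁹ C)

The magnetic force is always ⟂ v and does no work; only the electric force changes KE.
ΔKE = F_E · d = |q|E d = (1.602×10⁻¹⁹)(4.70×10⁴)(0.0148) ≈ 1.11×10⁻¹⁶ J.

ΔKE ≈ 1.11×10⁻¹⁶ J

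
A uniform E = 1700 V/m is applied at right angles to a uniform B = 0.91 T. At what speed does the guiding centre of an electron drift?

v_d ≈ 1900 m/s

The steady drift has the magnetic force balancing the electric force, so v_d = E/B.
v_d = 1700/0.91 = 1900 m/s.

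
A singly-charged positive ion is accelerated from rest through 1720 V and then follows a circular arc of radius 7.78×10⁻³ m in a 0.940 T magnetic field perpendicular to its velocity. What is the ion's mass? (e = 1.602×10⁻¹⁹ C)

Combine |q|V = ½mv² and r = mv/(|q|B): eliminate v to get m = qB²r²/(2V).
m = (1.602×10⁻¹⁹)(0.940)²(7.78×10⁻³)²/(2·1720) ≈ 2.49×10⁻²⁷ kg.

m ≈ 2.49×10⁻²⁷ kg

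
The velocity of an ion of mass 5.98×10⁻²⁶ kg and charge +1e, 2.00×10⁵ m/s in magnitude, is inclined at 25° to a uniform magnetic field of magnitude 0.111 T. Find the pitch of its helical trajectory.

v∥ = v cosθ = 2.00×10⁵·cos25° ≈ 1.813×10⁵ m/s.
T = 2πm/(|q|B) = 2π(5.98×10⁻²⁶)/((1.602×10⁻¹⁹)(0.111)) ≈ 2.113×10⁻⁵ s.
pitch = v∥ T = (1.813×10⁵)(2.113×10⁻⁵) ≈ 3.83 m.

p ≈ 3.83 m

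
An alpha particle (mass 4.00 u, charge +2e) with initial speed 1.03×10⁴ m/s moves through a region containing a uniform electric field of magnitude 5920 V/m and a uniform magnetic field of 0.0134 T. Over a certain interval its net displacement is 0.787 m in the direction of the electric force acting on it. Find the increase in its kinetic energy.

The magnetic force is always ⟂ v and does no work; only the electric force changes KE.
ΔKE = F_E · d = |q|E d = (3.204×10⁻¹⁹)(5920)(0.787) ≈ 1.49×10⁻¹⁵ J.

ΔKE ≈ 1.49×10⁻¹⁵ J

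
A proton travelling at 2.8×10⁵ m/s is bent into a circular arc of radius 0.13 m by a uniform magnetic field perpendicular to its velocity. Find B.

From |q|vB = mv²/r, B = mv/(|q|r).
B = (1.673×10⁻²⁷)(2.8×10⁵)/((1.602×10⁻¹⁹)(0.13)) ≈ 0.022 T.

B ≈ 0.022 T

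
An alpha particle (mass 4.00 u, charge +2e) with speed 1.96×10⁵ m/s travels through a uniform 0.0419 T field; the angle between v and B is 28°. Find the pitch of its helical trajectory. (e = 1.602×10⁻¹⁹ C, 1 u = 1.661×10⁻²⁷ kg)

p ≈ 0.538 m

v∥ = v cosθ = 1.96×10⁵·cos28° ≈ 1.731×10⁵ m/s.
T = 2πm/(|q|B) = 2π(6.644×10⁻²⁷)/((3.204×10⁻¹⁹)(0.0419)) ≈ 3.110×10⁻⁶ s.
pitch = v∥ T = (1.731×10⁵)(3.110×10⁻⁶) ≈ 0.538 m.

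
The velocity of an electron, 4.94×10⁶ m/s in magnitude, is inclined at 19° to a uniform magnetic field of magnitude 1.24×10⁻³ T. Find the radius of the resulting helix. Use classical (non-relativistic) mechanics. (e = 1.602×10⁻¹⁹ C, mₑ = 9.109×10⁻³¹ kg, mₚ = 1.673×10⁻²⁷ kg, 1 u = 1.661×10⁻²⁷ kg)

r ≈ 7.37×10⁻³ m

v⊥ = v sinθ = 4.94×10⁶·sin19° ≈ 1.608×10⁶ m/s.
r = m v⊥/(|q|B) = (9.109×10⁻³¹)(1.608×10⁶)/((1.602×10⁻¹⁹)(1.24×10⁻³)) ≈ 7.37×10⁻³ m.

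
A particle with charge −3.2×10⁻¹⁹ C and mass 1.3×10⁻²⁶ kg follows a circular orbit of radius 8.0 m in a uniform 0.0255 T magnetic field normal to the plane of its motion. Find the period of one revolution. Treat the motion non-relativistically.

T ≈ 1.00×10⁻⁵ s

The cyclotron period depends only on m, q, B: T = 2πm/(|q|B).
T = 2π(1.3×10⁻²⁶)/((3.2×10⁻¹⁹)(0.0255)) ≈ 1.00×10⁻⁵ s.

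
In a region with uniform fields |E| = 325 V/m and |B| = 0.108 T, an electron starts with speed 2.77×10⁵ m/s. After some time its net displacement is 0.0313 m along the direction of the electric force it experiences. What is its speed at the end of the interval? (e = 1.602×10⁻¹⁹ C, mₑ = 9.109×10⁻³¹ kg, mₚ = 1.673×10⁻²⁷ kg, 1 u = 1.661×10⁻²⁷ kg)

v_f ≈ 1.91×10⁶ m/s

B does no work; ΔKE = |q|E d.
½mv_f² = ½mv₀² + |q|Ed = ½(9.109×10⁻³¹)(2.77×10⁵)² + (1.602×10⁻¹⁹)(325)(0.0313) ≈ 3.495×10⁻²⁰ J + 1.630×10⁻¹⁸ J ≈ 1.665×10⁻¹⁸ J.
v_f = √(2·1.665×10⁻¹⁸/9.109×10⁻³¹) ≈ 1.91×10⁶ m/s.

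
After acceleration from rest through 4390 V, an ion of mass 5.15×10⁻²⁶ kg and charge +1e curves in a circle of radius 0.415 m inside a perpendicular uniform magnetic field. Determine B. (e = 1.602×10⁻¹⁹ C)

B ≈ 0.128 T

v = √(2|q|V/m) = √(2·1.602×10⁻¹⁹·4390/5.15×10⁻²⁶) ≈ 1.653×10⁵ m/s.
B = mv/(|q|r) = (5.15×10⁻²⁶)(1.653×10⁵)/((1.602×10⁻¹⁹)(0.415)) ≈ 0.128 T.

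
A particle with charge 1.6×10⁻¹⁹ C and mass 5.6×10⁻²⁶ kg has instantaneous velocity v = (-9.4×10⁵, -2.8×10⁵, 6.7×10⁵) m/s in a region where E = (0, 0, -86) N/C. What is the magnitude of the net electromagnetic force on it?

Only an electric field acts, so F = qE = (1.6×10⁻¹⁹ C)·(0, 0, -86.0) = (0, 0, -1.38×10⁻¹⁷) N.
|F| = 1.38×10⁻¹⁷ N.

|F| ≈ 1.38×10⁻¹⁷ N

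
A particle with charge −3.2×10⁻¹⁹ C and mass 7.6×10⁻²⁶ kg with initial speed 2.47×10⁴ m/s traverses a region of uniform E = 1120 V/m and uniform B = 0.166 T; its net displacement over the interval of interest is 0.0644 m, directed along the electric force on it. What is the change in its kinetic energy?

ΔKE ≈ 2.31×10⁻¹⁷ J

The magnetic force is always ⟂ v and does no work; only the electric force changes KE.
ΔKE = F_E · d = |q|E d = (3.2×10⁻¹⁹)(1120)(0.0644) ≈ 2.31×10⁻¹⁷ J.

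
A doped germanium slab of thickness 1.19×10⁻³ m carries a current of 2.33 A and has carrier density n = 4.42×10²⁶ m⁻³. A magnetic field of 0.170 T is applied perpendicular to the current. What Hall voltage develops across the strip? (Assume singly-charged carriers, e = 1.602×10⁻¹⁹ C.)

V_H ≈ 4.70×10⁻⁶ V

V_H = IB/(n e t).
V_H = (2.33)(0.170)/((4.42×10²⁶)(1.602×10⁻¹⁹)(1.19×10⁻³)) ≈ 4.70×10⁻⁶ V.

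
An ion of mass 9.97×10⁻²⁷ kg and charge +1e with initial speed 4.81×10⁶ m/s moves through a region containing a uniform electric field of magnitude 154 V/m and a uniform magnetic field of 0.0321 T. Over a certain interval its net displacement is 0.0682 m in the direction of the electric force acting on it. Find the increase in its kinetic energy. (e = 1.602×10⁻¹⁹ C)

The magnetic force is always ⟂ v and does no work; only the electric force changes KE.
ΔKE = F_E · d = |q|E d = (1.602×10⁻¹⁹)(154)(0.0682) ≈ 1.68×10⁻¹⁸ J.

ΔKE ≈ 1.68×10⁻¹⁸ J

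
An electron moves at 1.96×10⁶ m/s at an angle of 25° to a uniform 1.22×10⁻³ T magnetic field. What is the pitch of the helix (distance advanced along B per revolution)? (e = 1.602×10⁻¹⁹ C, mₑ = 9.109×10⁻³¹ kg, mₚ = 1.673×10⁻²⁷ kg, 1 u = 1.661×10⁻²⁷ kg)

p ≈ 0.0520 m

v∥ = v cosθ = 1.96×10⁶·cos25° ≈ 1.776×10⁶ m/s.
T = 2πm/(|q|B) = 2π(9.109×10⁻³¹)/((1.602×10⁻¹⁹)(1.22×10⁻³)) ≈ 2.928×10⁻⁸ s.
pitch = v∥ T = (1.776×10⁶)(2.928×10⁻⁸) ≈ 0.0520 m.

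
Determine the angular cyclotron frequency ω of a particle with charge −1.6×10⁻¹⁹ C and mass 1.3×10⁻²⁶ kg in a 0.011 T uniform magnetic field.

ω ≈ 1.4×10⁵ rad/s

ω = |q|B/m.
ω = (1.6×10⁻¹⁹)(0.011)/1.3×10⁻²⁶ ≈ 1.4×10⁵ rad/s.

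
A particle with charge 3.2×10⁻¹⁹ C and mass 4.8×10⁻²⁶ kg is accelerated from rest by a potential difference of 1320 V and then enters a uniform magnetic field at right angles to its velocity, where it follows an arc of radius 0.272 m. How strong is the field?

v = √(2|q|V/m) = √(2·3.2×10⁻¹⁹·1320/4.8×10⁻²⁶) ≈ 1.327×10⁵ m/s.
B = mv/(|q|r) = (4.8×10⁻²⁶)(1.327×10⁵)/((3.2×10⁻¹⁹)(0.272)) ≈ 0.0732 T.

B ≈ 0.0732 T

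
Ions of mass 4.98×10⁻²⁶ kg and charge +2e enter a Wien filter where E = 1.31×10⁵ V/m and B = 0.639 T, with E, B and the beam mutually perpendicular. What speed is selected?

v = 2.05×10⁵ m/s

Zero net Lorentz force requires |qE| = |q v×B|, i.e. E = vB.
v = E/B = 1.31×10⁵/0.639 = 2.05×10⁵ m/s.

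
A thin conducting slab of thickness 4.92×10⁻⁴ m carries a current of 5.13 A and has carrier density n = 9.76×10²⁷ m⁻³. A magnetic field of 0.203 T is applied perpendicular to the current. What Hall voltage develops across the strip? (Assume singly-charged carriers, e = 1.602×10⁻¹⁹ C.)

V_H = IB/(n e t).
V_H = (5.13)(0.203)/((9.76×10²⁷)(1.602×10⁻¹⁹)(4.92×10⁻⁴)) ≈ 1.35×10⁻⁶ V.

V_H ≈ 1.35×10⁻⁶ V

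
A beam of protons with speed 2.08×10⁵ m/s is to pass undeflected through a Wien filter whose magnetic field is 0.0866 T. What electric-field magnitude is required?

For straight-line motion qE = qvB, so E = vB.
E = 2.08×10⁵ × 0.0866 = 1.80×10⁴ V/m.

E = 1.80×10⁴ V/m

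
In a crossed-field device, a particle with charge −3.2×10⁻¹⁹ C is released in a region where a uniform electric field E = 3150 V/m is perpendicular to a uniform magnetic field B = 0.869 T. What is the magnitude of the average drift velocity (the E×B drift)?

v_d ≈ 3620 m/s

The E×B drift speed is v_d = E/B.
v_d = 3150/0.869 = 3620 m/s.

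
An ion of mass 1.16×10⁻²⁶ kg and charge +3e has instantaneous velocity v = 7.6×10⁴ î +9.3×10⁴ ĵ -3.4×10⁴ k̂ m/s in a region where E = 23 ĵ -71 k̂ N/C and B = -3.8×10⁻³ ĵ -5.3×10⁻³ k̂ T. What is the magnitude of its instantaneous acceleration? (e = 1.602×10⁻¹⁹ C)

|a| ≈ 3.46×10¹⁰ m/s²

v×B = (-622, 403, -289) N/C.
E + v×B = (-622, 426, -360) N/C.
F = q(E + v×B) = (4.806×10⁻¹⁹ C)·(-622, 426, -360) = (-2.99×10⁻¹⁶, 2.05×10⁻¹⁶, -1.73×10⁻¹⁶) N.
|a| = |F|/m = 4.015×10⁻¹⁶/1.16×10⁻²⁶ ≈ 3.46×10¹⁰ m/s².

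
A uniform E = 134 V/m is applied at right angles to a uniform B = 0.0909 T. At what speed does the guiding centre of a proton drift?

v_d ≈ 1470 m/s

The E×B drift speed is v_d = E/B.
v_d = 134/0.0909 = 1470 m/s.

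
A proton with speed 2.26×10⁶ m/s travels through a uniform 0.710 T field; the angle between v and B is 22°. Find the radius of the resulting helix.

v⊥ = v sinθ = 2.26×10⁶·sin22° ≈ 8.466×10⁵ m/s.
r = m v⊥/(|q|B) = (1.673×10⁻²⁷)(8.466×10⁵)/((1.602×10⁻¹⁹)(0.710)) ≈ 0.0125 m.

r ≈ 0.0125 m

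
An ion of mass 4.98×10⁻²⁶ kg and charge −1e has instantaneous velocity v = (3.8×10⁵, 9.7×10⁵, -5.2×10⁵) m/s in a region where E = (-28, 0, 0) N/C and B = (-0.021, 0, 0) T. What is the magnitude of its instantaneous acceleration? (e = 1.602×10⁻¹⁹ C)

|a| ≈ 7.43×10¹⁰ m/s²

v×B = (0, 1.09×10⁴, 2.04×10⁴) N/C.
E + v×B = (-28.0, 1.09×10⁴, 2.04×10⁴) N/C.
F = q(E + v×B) = (−1.602×10⁻¹⁹ C)·(-28.0, 1.09×10⁴, 2.04×10⁴) = (4.49×10⁻¹⁸, -1.75×10⁻¹⁵, -3.26×10⁻¹⁵) N.
|a| = |F|/m = 3.703×10⁻¹⁵/4.98×10⁻²⁶ ≈ 7.43×10¹⁰ m/s².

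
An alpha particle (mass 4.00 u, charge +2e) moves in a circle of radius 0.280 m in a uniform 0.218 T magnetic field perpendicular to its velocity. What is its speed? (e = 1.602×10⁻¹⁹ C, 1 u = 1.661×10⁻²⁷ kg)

v ≈ 2.94×10⁶ m/s

From |q|vB = mv²/r, v = |q|Br/m.
v = (3.204×10⁻¹⁹)(0.218)(0.280)/6.644×10⁻²⁷ ≈ 2.94×10⁶ m/s.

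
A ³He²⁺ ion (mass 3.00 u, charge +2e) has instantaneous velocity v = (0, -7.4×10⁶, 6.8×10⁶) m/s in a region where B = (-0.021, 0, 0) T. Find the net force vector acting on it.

F ≈ (0, -4.58×10⁻¹⁴, -4.98×10⁻¹⁴) N

v×B = (0, -1.43×10⁵, -1.55×10⁵) N/C.
F = q v×B = (3.204×10⁻¹⁹ C)·(0, -1.43×10⁵, -1.55×10⁵) = (0, -4.58×10⁻¹⁴, -4.98×10⁻¹⁴) N.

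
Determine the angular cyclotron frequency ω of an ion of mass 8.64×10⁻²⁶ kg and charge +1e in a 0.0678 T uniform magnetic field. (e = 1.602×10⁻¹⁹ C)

ω ≈ 1.26×10⁵ rad/s

ω = |q|B/m.
ω = (1.602×10⁻¹⁹)(0.0678)/8.64×10⁻²⁶ ≈ 1.26×10⁵ rad/s.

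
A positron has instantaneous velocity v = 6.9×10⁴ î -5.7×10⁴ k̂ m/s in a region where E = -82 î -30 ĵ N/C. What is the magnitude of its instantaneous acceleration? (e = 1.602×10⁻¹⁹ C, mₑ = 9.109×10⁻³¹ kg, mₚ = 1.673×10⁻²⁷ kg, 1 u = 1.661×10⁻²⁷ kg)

|a| ≈ 1.54×10¹³ m/s²

Only an electric field acts, so F = qE = (1.602×10⁻¹⁹ C)·(-82.0, -30.0, 0) = (-1.31×10⁻¹⁷, -4.81×10⁻¹⁸, 0) N.
|a| = |F|/m = 1.399×10⁻¹⁷/9.109×10⁻³¹ ≈ 1.54×10¹³ m/s².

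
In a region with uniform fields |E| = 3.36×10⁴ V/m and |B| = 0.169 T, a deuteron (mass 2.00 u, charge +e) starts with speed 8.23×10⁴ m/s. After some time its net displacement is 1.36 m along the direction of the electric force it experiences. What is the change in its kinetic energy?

The magnetic force is always ⟂ v and does no work; only the electric force changes KE.
ΔKE = F_E · d = |q|E d = (1.602×10⁻¹⁹)(3.36×10⁴)(1.36) ≈ 7.32×10⁻¹⁵ J.

ΔKE ≈ 7.32×10⁻¹⁵ J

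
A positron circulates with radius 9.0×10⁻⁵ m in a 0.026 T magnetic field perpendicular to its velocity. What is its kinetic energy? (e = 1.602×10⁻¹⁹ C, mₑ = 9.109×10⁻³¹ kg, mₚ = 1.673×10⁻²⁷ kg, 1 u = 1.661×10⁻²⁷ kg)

KE ≈ 7.7×10⁻²⁰ J

v = |q|Br/m, then KE = ½mv² = (qBr)²/(2m).
v = (1.602×10⁻¹⁹)(0.026)(9.0×10⁻⁵)/9.109×10⁻³¹ ≈ 4.115×10⁵ m/s.
KE = ½(9.109×10⁻³¹)(4.115×10⁵)² ≈ 7.7×10⁻²⁰ J.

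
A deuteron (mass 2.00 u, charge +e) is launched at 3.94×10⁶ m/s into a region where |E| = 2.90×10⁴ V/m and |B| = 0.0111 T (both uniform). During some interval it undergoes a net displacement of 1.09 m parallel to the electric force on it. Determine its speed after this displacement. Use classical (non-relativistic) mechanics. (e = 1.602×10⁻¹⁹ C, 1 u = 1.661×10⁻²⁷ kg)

B does no work; ΔKE = |q|E d.
½mv_f² = ½mv₀² + |q|Ed = ½(3.322×10⁻²⁷)(3.94×10⁶)² + (1.602×10⁻¹⁹)(2.90×10⁴)(1.09) ≈ 2.578×10⁻¹⁴ J + 5.064×10⁻¹⁵ J ≈ 3.085×10⁻¹⁴ J.
v_f = √(2·3.085×10⁻¹⁴/3.322×10⁻²⁷) ≈ 4.31×10⁶ m/s.

v_f ≈ 4.31×10⁶ m/s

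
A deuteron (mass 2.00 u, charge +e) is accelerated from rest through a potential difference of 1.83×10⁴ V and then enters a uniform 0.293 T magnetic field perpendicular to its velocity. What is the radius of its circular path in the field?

r ≈ 0.0940 m

Acceleration: |q|V = ½mv² ⇒ v = √(2|q|V/m) = √(2·1.602×10⁻¹⁹·1.83×10⁴/3.322×10⁻²⁷) ≈ 1.329×10⁶ m/s.
In the field: r = mv/(|q|B) = (3.322×10⁻²⁷)(1.329×10⁶)/((1.602×10⁻¹⁹)(0.293)) ≈ 0.0940 m.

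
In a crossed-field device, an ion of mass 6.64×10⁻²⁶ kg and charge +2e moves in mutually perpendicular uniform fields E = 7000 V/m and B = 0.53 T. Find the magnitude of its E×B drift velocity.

v_d ≈ 1.3×10⁴ m/s

The steady drift has the magnetic force balancing the electric force, so v_d = E/B.
v_d = 7000/0.53 = 1.3×10⁴ m/s.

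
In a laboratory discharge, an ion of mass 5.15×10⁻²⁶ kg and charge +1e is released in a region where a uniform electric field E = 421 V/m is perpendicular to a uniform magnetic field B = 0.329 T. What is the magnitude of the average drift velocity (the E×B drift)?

v_d ≈ 1280 m/s

In crossed fields the guiding centre drifts at v_d = |E×B|/B² = E/B, independent of charge and mass.
v_d = 421/0.329 = 1280 m/s.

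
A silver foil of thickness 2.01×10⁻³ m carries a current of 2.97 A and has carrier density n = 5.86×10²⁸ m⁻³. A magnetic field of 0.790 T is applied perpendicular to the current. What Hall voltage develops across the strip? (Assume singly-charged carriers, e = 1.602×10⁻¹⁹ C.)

V_H = IB/(n e t).
V_H = (2.97)(0.790)/((5.86×10²⁸)(1.602×10⁻¹⁹)(2.01×10⁻³)) ≈ 1.24×10⁻⁷ V.

V_H ≈ 1.24×10⁻⁷ V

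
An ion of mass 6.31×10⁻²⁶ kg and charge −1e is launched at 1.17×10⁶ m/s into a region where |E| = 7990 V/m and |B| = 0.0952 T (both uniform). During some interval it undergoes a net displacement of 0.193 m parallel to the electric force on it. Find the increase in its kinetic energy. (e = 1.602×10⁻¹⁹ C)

The magnetic force is always ⟂ v and does no work; only the electric force changes KE.
ΔKE = F_E · d = |q|E d = (1.602×10⁻¹⁹)(7990)(0.193) ≈ 2.47×10⁻¹⁶ J.

ΔKE ≈ 2.47×10⁻¹⁶ J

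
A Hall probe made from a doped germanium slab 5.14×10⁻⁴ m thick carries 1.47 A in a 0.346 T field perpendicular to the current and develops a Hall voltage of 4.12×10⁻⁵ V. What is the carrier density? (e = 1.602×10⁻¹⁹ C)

From V_H = IB/(n e t), n = IB/(V_H e t).
n = (1.47)(0.346)/((4.12×10⁻⁵)(1.602×10⁻¹⁹)(5.14×10⁻⁴)) ≈ 1.50×10²⁶ m⁻³.

n ≈ 1.50×10²⁶ m⁻³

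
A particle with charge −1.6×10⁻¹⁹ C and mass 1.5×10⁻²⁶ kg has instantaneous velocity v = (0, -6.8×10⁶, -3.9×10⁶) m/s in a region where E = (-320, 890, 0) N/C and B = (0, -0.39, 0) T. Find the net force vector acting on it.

v×B = (-1.52×10⁶, 0, 0) N/C.
E + v×B = (-1.52×10⁶, 890, 0) N/C.
F = q(E + v×B) = (−1.6×10⁻¹⁹ C)·(-1.52×10⁶, 890, 0) = (2.43×10⁻¹³, -1.42×10⁻¹⁶, 0) N.

F ≈ (2.43×10⁻¹³, -1.42×10⁻¹⁶, 0) N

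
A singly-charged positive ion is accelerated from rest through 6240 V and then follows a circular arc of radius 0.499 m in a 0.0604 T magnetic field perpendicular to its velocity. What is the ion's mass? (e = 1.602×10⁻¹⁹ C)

Combine |q|V = ½mv² and r = mv/(|q|B): eliminate v to get m = qB²r²/(2V).
m = (1.602×10⁻¹⁹)(0.0604)²(0.499)²/(2·6240) ≈ 1.17×10⁻²⁶ kg.

m ≈ 1.17×10⁻²⁶ kg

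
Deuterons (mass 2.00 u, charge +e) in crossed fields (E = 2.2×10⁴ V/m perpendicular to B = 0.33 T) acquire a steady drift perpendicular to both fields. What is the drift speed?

v_d ≈ 6.7×10⁴ m/s

The E×B drift speed is v_d = E/B.
v_d = 2.2×10⁴/0.33 = 6.7×10⁴ m/s.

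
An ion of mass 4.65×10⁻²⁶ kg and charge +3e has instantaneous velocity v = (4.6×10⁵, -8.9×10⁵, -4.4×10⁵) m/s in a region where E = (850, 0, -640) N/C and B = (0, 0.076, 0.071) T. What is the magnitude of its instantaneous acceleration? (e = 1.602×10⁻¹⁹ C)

|a| ≈ 5.74×10¹¹ m/s²

v×B = (-2.97×10⁴, -3.27×10⁴, 3.50×10⁴) N/C.
E + v×B = (-2.89×10⁴, -3.27×10⁴, 3.43×10⁴) N/C.
F = q(E + v×B) = (4.806×10⁻¹⁹ C)·(-2.89×10⁴, -3.27×10⁴, 3.43×10⁴) = (-1.39×10⁻¹⁴, -1.57×10⁻¹⁴, 1.65×10⁻¹⁴) N.
|a| = |F|/m = 2.667×10⁻¹⁴/4.65×10⁻²⁶ ≈ 5.74×10¹¹ m/s².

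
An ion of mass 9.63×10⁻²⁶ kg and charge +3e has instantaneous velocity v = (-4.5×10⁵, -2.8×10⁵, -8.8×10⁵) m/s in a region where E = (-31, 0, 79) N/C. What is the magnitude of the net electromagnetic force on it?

Only an electric field acts, so F = qE = (4.806×10⁻¹⁹ C)·(-31.0, 0, 79.0) = (-1.49×10⁻¹⁷, 0, 3.80×10⁻¹⁷) N.
|F| = 4.08×10⁻¹⁷ N.

|F| ≈ 4.08×10⁻¹⁷ N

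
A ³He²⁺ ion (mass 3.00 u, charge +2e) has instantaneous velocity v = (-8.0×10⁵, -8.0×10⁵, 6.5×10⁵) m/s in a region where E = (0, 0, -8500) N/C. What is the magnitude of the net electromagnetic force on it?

|F| ≈ 2.72×10⁻¹⁵ N

Only an electric field acts, so F = qE = (3.204×10⁻¹⁹ C)·(0, 0, -8500) = (0, 0, -2.72×10⁻¹⁵) N.
|F| = 2.72×10⁻¹⁵ N.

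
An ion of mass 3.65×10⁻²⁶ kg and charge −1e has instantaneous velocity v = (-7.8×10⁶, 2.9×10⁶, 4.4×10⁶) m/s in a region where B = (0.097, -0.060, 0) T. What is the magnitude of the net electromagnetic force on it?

|F| ≈ 8.58×10⁻¹⁴ N

v×B = (2.64×10⁵, 4.27×10⁵, 1.87×10⁵) N/C.
F = q v×B = (−1.602×10⁻¹⁹ C)·(2.64×10⁵, 4.27×10⁵, 1.87×10⁵) = (-4.23×10⁻¹⁴, -6.84×10⁻¹⁴, -2.99×10⁻¹⁴) N.
|F| = 8.58×10⁻¹⁴ N.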